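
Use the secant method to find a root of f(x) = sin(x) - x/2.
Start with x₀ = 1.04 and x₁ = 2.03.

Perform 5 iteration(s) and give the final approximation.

f(x) = sin(x) - x/2
x₀ = 1.04, x₁ = 2.03

Secant formula: x_{n+1} = x_n - f(x_n)(x_n - x_{n-1})/(f(x_n) - f(x_{n-1}))

Iteration 1:
  f(1.040000) = 0.342404
  f(2.030000) = -0.118594
  x_2 = 2.030000 - (-0.118594)×(2.030000 - 1.040000)/(-0.118594 - 0.342404)
       = 1.775317
Iteration 2:
  f(2.030000) = -0.118594
  f(1.775317) = 0.091500
  x_3 = 1.775317 - 0.091500×(1.775317 - 2.030000)/(0.091500 - (-0.118594))
       = 1.886236
Iteration 3:
  f(1.775317) = 0.091500
  f(1.886236) = 0.007542
  x_4 = 1.886236 - 0.007542×(1.886236 - 1.775317)/(0.007542 - 0.091500)
       = 1.896200
Iteration 4:
  f(1.886236) = 0.007542
  f(1.896200) = -0.000578
  x_5 = 1.896200 - (-0.000578)×(1.896200 - 1.886236)/(-0.000578 - 0.007542)
       = 1.895490
Iteration 5:
  f(1.896200) = -0.000578
  f(1.895490) = 0.000003
  x_6 = 1.895490 - 0.000003×(1.895490 - 1.896200)/(0.000003 - (-0.000578))
       = 1.895494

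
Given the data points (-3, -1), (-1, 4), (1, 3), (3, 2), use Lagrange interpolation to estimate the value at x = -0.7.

Lagrange interpolation formula:
P(x) = Σ yᵢ × Lᵢ(x)
where Lᵢ(x) = Π_{j≠i} (x - xⱼ)/(xᵢ - xⱼ)

L_0(-0.7) = (-0.7 - (-1))/(-3 - (-1)) × (-0.7 - 1)/(-3 - 1) × (-0.7 - 3)/(-3 - 3) = -0.039313
L_1(-0.7) = (-0.7 - (-3))/(-1 - (-3)) × (-0.7 - 1)/(-1 - 1) × (-0.7 - 3)/(-1 - 3) = 0.904187
L_2(-0.7) = (-0.7 - (-3))/(1 - (-3)) × (-0.7 - (-1))/(1 - (-1)) × (-0.7 - 3)/(1 - 3) = 0.159563
L_3(-0.7) = (-0.7 - (-3))/(3 - (-3)) × (-0.7 - (-1))/(3 - (-1)) × (-0.7 - 1)/(3 - 1) = -0.024438

P(-0.7) = (-1)×L_0(-0.7) + 4×L_1(-0.7) + 3×L_2(-0.7) + 2×L_3(-0.7)
P(-0.7) = 4.085875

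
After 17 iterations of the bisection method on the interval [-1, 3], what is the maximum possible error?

Bisection error bound: |error| ≤ (b-a)/2^n
|error| ≤ (3 - (-1))/2^17 = 4/2^17
|error| ≤ 0.0000305176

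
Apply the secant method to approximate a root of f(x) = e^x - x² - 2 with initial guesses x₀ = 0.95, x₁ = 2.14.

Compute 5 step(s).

f(x) = e^x - x² - 2
x₀ = 0.95, x₁ = 2.14

Secant formula: x_{n+1} = x_n - f(x_n)(x_n - x_{n-1})/(f(x_n) - f(x_{n-1}))

Iteration 1:
  f(0.950000) = -0.316790
  f(2.140000) = 1.919838
  x_2 = 2.140000 - 1.919838×(2.140000 - 0.950000)/(1.919838 - (-0.316790))
       = 1.118549
Iteration 2:
  f(2.140000) = 1.919838
  f(1.118549) = -0.190742
  x_3 = 1.118549 - (-0.190742)×(1.118549 - 2.140000)/(-0.190742 - 1.919838)
       = 1.210861
Iteration 3:
  f(1.118549) = -0.190742
  f(1.210861) = -0.109811
  x_4 = 1.210861 - (-0.109811)×(1.210861 - 1.118549)/(-0.109811 - (-0.190742))
       = 1.336115
Iteration 4:
  f(1.210861) = -0.109811
  f(1.336115) = 0.019032
  x_5 = 1.336115 - 0.019032×(1.336115 - 1.210861)/(0.019032 - (-0.109811))
       = 1.317613
Iteration 5:
  f(1.336115) = 0.019032
  f(1.317613) = -0.001607
  x_6 = 1.317613 - (-0.001607)×(1.317613 - 1.336115)/(-0.001607 - 0.019032)
       = 1.319054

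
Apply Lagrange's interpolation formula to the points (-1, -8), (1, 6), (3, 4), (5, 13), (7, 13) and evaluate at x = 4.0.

Lagrange interpolation formula:
P(x) = Σ yᵢ × Lᵢ(x)
where Lᵢ(x) = Π_{j≠i} (x - xⱼ)/(xᵢ - xⱼ)

L_0(4.0) = (4.0 - 1)/(-1 - 1) × (4.0 - 3)/(-1 - 3) × (4.0 - 5)/(-1 - 5) × (4.0 - 7)/(-1 - 7) = 0.023438
L_1(4.0) = (4.0 - (-1))/(1 - (-1)) × (4.0 - 3)/(1 - 3) × (4.0 - 5)/(1 - 5) × (4.0 - 7)/(1 - 7) = -0.156250
L_2(4.0) = (4.0 - (-1))/(3 - (-1)) × (4.0 - 1)/(3 - 1) × (4.0 - 5)/(3 - 5) × (4.0 - 7)/(3 - 7) = 0.703125
L_3(4.0) = (4.0 - (-1))/(5 - (-1)) × (4.0 - 1)/(5 - 1) × (4.0 - 3)/(5 - 3) × (4.0 - 7)/(5 - 7) = 0.468750
L_4(4.0) = (4.0 - (-1))/(7 - (-1)) × (4.0 - 1)/(7 - 1) × (4.0 - 3)/(7 - 3) × (4.0 - 5)/(7 - 5) = -0.039062

P(4.0) = (-8)×L_0(4.0) + 6×L_1(4.0) + 4×L_2(4.0) + 13×L_3(4.0) + 13×L_4(4.0)
P(4.0) = 7.273438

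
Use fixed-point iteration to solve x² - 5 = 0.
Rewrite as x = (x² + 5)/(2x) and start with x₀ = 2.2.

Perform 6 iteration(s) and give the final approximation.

Equation: x² - 5 = 0
Fixed-point form: x = (x² + 5)/(2x)
x₀ = 2.2

x_1 = g(2.200000) = 2.236364
x_2 = g(2.236364) = 2.236068
x_3 = g(2.236068) = 2.236068
x_4 = g(2.236068) = 2.236068
x_5 = g(2.236068) = 2.236068
x_6 = g(2.236068) = 2.236068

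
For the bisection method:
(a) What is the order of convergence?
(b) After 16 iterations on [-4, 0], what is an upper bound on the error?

(a) Bisection has linear (order 1) convergence; the error is halved each step.

(b) Error bound = (b-a)/2^n = (0 - (-4))/2^{16}
    = 4/2^{16}

(a) 1 (linear); (b) error ≤ 6.10e-05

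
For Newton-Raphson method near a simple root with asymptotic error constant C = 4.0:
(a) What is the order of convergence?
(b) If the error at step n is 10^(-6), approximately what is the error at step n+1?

(a) Newton-Raphson has quadratic (order 2) convergence near simple roots.
    This means |e_{n+1}| ≈ C|e_n|².

(b) With |e_n| = 10^(-6) and C = 4.0:
    |e_{n+1}| ≈ 4.0 × (10^(-6))² = 4.0 × 10^(-12)

(a) 2 (quadratic); (b) |e_{n+1}| ≈ 4.000e-12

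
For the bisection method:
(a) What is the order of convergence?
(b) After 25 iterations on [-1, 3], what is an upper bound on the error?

(a) Bisection has linear (order 1) convergence; the error is halved each step.

(b) Error bound = (b-a)/2^n = (3 - (-1))/2^{25}
    = 4/2^{25}

(a) 1 (linear); (b) error ≤ 1.19e-07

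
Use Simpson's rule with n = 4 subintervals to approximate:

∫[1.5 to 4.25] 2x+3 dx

f(x) = 2x+3
a = 1.5, b = 4.25, n = 4
h = (b - a)/n = 0.687500

Simpson's rule: (h/3)[f(x₀) + 4f(x₁) + 2f(x₂) + ... + f(xₙ)]

x_0 = 1.5000, f(x_0) = 6.000000, coefficient = 1
x_1 = 2.1875, f(x_1) = 7.375000, coefficient = 4
x_2 = 2.8750, f(x_2) = 8.750000, coefficient = 2
x_3 = 3.5625, f(x_3) = 10.125000, coefficient = 4
x_4 = 4.2500, f(x_4) = 11.500000, coefficient = 1

I ≈ (0.687500/3) × 105.000000 = 24.062500
Exact value: 24.062500
Error: 0.000000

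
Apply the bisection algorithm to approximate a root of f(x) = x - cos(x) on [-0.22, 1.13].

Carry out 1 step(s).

f(x) = x - cos(x)
Initial interval: [-0.22, 1.13]

Iteration 1:
  c_1 = (-0.220000 + 1.130000)/2 = 0.455000
  f(c_1) = f(0.455000) = -0.443261
  f(a) × f(c) ≥ 0, new interval: [0.455000, 1.130000]

After 1 iteration(s), the approximation is c_1 = 0.455000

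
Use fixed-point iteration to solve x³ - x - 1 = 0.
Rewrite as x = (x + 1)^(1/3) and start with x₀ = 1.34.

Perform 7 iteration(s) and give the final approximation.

Equation: x³ - x - 1 = 0
Fixed-point form: x = (x + 1)^(1/3)
x₀ = 1.34

x_1 = g(1.340000) = 1.327614
x_2 = g(1.327614) = 1.325268
x_3 = g(1.325268) = 1.324822
x_4 = g(1.324822) = 1.324738
x_5 = g(1.324738) = 1.324722
x_6 = g(1.324722) = 1.324719
x_7 = g(1.324719) = 1.324718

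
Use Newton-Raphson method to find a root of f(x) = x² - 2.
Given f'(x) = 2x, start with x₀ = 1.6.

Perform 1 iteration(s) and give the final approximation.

f(x) = x² - 2
f'(x) = 2x
x₀ = 1.6

Newton-Raphson formula: x_{n+1} = x_n - f(x_n)/f'(x_n)

Iteration 1:
  f(1.600000) = 0.560000
  f'(1.600000) = 3.200000
  x_1 = 1.600000 - 0.560000/3.200000 = 1.425000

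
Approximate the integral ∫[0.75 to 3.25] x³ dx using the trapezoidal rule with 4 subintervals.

f(x) = x³
a = 0.75, b = 3.25, n = 4
h = (b - a)/n = 0.625000

Trapezoidal rule: (h/2)[f(x₀) + 2f(x₁) + 2f(x₂) + ... + f(xₙ)]

x_0 = 0.7500, f(x_0) = 0.421875, coefficient = 1
x_1 = 1.3750, f(x_1) = 2.599609, coefficient = 2
x_2 = 2.0000, f(x_2) = 8.000000, coefficient = 2
x_3 = 2.6250, f(x_3) = 18.087891, coefficient = 2
x_4 = 3.2500, f(x_4) = 34.328125, coefficient = 1

I ≈ (0.625000/2) × 92.125000 = 28.789062
Exact value: 27.812500
Error: 0.976562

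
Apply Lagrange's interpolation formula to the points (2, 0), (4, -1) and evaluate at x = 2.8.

Lagrange interpolation formula:
P(x) = Σ yᵢ × Lᵢ(x)
where Lᵢ(x) = Π_{j≠i} (x - xⱼ)/(xᵢ - xⱼ)

L_0(2.8) = (2.8 - 4)/(2 - 4) = 0.600000
L_1(2.8) = (2.8 - 2)/(4 - 2) = 0.400000

P(2.8) = 0×L_0(2.8) + (-1)×L_1(2.8)
P(2.8) = -0.400000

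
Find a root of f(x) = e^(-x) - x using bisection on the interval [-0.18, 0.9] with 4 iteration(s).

f(x) = e^(-x) - x
Initial interval: [-0.18, 0.9]

Iteration 1:
  c_1 = (-0.180000 + 0.900000)/2 = 0.360000
  f(c_1) = f(0.360000) = 0.337676
  f(a) × f(c) ≥ 0, new interval: [0.360000, 0.900000]
Iteration 2:
  c_2 = (0.360000 + 0.900000)/2 = 0.630000
  f(c_2) = f(0.630000) = -0.097408
  f(a) × f(c) < 0, new interval: [0.360000, 0.630000]
Iteration 3:
  c_3 = (0.360000 + 0.630000)/2 = 0.495000
  f(c_3) = f(0.495000) = 0.114571
  f(a) × f(c) ≥ 0, new interval: [0.495000, 0.630000]
Iteration 4:
  c_4 = (0.495000 + 0.630000)/2 = 0.562500
  f(c_4) = f(0.562500) = 0.007283
  f(a) × f(c) ≥ 0, new interval: [0.562500, 0.630000]

After 4 iteration(s), the approximation is c_4 = 0.562500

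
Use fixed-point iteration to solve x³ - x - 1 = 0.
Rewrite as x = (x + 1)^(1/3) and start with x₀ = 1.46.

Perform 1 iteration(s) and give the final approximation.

Equation: x³ - x - 1 = 0
Fixed-point form: x = (x + 1)^(1/3)
x₀ = 1.46

x_1 = g(1.460000) = 1.349931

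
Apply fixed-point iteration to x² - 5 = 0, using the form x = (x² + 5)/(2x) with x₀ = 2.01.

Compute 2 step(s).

Equation: x² - 5 = 0
Fixed-point form: x = (x² + 5)/(2x)
x₀ = 2.01

x_1 = g(2.010000) = 2.248781
x_2 = g(2.248781) = 2.236104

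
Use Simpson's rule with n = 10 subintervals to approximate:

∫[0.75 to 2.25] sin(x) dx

f(x) = sin(x)
a = 0.75, b = 2.25, n = 10
h = (b - a)/n = 0.150000

Simpson's rule: (h/3)[f(x₀) + 4f(x₁) + 2f(x₂) + ... + f(xₙ)]

x_0 = 0.7500, f(x_0) = 0.681639, coefficient = 1
x_1 = 0.9000, f(x_1) = 0.783327, coefficient = 4
x_2 = 1.0500, f(x_2) = 0.867423, coefficient = 2
x_3 = 1.2000, f(x_3) = 0.932039, coefficient = 4
x_4 = 1.3500, f(x_4) = 0.975723, coefficient = 2
x_5 = 1.5000, f(x_5) = 0.997495, coefficient = 4
x_6 = 1.6500, f(x_6) = 0.996865, coefficient = 2
x_7 = 1.8000, f(x_7) = 0.973848, coefficient = 4
x_8 = 1.9500, f(x_8) = 0.928960, coefficient = 2
x_9 = 2.1000, f(x_9) = 0.863209, coefficient = 4
x_10 = 2.2500, f(x_10) = 0.778073, coefficient = 1

I ≈ (0.150000/3) × 27.197327 = 1.359866
Exact value: 1.359862
Error: 0.000004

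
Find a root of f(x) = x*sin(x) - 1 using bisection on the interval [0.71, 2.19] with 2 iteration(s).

f(x) = x*sin(x) - 1
Initial interval: [0.71, 2.19]

Iteration 1:
  c_1 = (0.710000 + 2.190000)/2 = 1.450000
  f(c_1) = f(1.450000) = 0.439434
  f(a) × f(c) < 0, new interval: [0.710000, 1.450000]
Iteration 2:
  c_2 = (0.710000 + 1.450000)/2 = 1.080000
  f(c_2) = f(1.080000) = -0.047486
  f(a) × f(c) ≥ 0, new interval: [1.080000, 1.450000]

After 2 iteration(s), the approximation is c_2 = 1.080000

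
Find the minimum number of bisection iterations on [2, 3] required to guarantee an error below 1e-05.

We need (b-a)/2^n ≤ 1e-05
(3 - 2)/2^n ≤ 1e-05
1/2^n ≤ 1e-05
2^n ≥ 100000
n ≥ log₂(100000) = 16.61
n ≥ 17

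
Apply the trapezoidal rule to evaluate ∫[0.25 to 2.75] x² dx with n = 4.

f(x) = x²
a = 0.25, b = 2.75, n = 4
h = (b - a)/n = 0.625000

Trapezoidal rule: (h/2)[f(x₀) + 2f(x₁) + 2f(x₂) + ... + f(xₙ)]

x_0 = 0.2500, f(x_0) = 0.062500, coefficient = 1
x_1 = 0.8750, f(x_1) = 0.765625, coefficient = 2
x_2 = 1.5000, f(x_2) = 2.250000, coefficient = 2
x_3 = 2.1250, f(x_3) = 4.515625, coefficient = 2
x_4 = 2.7500, f(x_4) = 7.562500, coefficient = 1

I ≈ (0.625000/2) × 22.687500 = 7.089844
Exact value: 6.927083
Error: 0.162760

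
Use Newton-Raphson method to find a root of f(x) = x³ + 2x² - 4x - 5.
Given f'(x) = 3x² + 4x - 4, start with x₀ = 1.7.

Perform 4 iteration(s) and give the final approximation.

f(x) = x³ + 2x² - 4x - 5
f'(x) = 3x² + 4x - 4
x₀ = 1.7

Newton-Raphson formula: x_{n+1} = x_n - f(x_n)/f'(x_n)

Iteration 1:
  f(1.700000) = -1.107000
  f'(1.700000) = 11.470000
  x_1 = 1.700000 - (-1.107000)/11.470000 = 1.796513
Iteration 2:
  f(1.796513) = 0.067033
  f'(1.796513) = 12.868424
  x_2 = 1.796513 - 0.067033/12.868424 = 1.791304
Iteration 3:
  f(1.791304) = 0.000200
  f'(1.791304) = 12.791519
  x_3 = 1.791304 - 0.000200/12.791519 = 1.791288
Iteration 4:
  f(1.791288) = 0.000000
  f'(1.791288) = 12.791288
  x_4 = 1.791288 - 0.000000/12.791288 = 1.791288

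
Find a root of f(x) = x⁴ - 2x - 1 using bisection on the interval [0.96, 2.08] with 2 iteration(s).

f(x) = x⁴ - 2x - 1
Initial interval: [0.96, 2.08]

Iteration 1:
  c_1 = (0.960000 + 2.080000)/2 = 1.520000
  f(c_1) = f(1.520000) = 1.297948
  f(a) × f(c) < 0, new interval: [0.960000, 1.520000]
Iteration 2:
  c_2 = (0.960000 + 1.520000)/2 = 1.240000
  f(c_2) = f(1.240000) = -1.115786
  f(a) × f(c) ≥ 0, new interval: [1.240000, 1.520000]

After 2 iteration(s), the approximation is c_2 = 1.240000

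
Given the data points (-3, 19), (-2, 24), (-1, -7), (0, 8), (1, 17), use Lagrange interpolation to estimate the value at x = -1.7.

Lagrange interpolation formula:
P(x) = Σ yᵢ × Lᵢ(x)
where Lᵢ(x) = Π_{j≠i} (x - xⱼ)/(xᵢ - xⱼ)

L_0(-1.7) = (-1.7 - (-2))/(-3 - (-2)) × (-1.7 - (-1))/(-3 - (-1)) × (-1.7 - 0)/(-3 - 0) × (-1.7 - 1)/(-3 - 1) = -0.040163
L_1(-1.7) = (-1.7 - (-3))/(-2 - (-3)) × (-1.7 - (-1))/(-2 - (-1)) × (-1.7 - 0)/(-2 - 0) × (-1.7 - 1)/(-2 - 1) = 0.696150
L_2(-1.7) = (-1.7 - (-3))/(-1 - (-3)) × (-1.7 - (-2))/(-1 - (-2)) × (-1.7 - 0)/(-1 - 0) × (-1.7 - 1)/(-1 - 1) = 0.447525
L_3(-1.7) = (-1.7 - (-3))/(0 - (-3)) × (-1.7 - (-2))/(0 - (-2)) × (-1.7 - (-1))/(0 - (-1)) × (-1.7 - 1)/(0 - 1) = -0.122850
L_4(-1.7) = (-1.7 - (-3))/(1 - (-3)) × (-1.7 - (-2))/(1 - (-2)) × (-1.7 - (-1))/(1 - (-1)) × (-1.7 - 0)/(1 - 0) = 0.019338

P(-1.7) = 19×L_0(-1.7) + 24×L_1(-1.7) + (-7)×L_2(-1.7) + 8×L_3(-1.7) + 17×L_4(-1.7)
P(-1.7) = 12.157775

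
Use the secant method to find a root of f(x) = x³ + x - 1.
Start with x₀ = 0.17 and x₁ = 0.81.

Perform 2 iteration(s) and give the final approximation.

f(x) = x³ + x - 1
x₀ = 0.17, x₁ = 0.81

Secant formula: x_{n+1} = x_n - f(x_n)(x_n - x_{n-1})/(f(x_n) - f(x_{n-1}))

Iteration 1:
  f(0.170000) = -0.825087
  f(0.810000) = 0.341441
  x_2 = 0.810000 - 0.341441×(0.810000 - 0.170000)/(0.341441 - (-0.825087))
       = 0.622673
Iteration 2:
  f(0.810000) = 0.341441
  f(0.622673) = -0.135903
  x_3 = 0.622673 - (-0.135903)×(0.622673 - 0.810000)/(-0.135903 - 0.341441)
       = 0.676006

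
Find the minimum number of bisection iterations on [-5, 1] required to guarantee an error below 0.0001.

We need (b-a)/2^n ≤ 0.0001
(1 - (-5))/2^n ≤ 0.0001
6/2^n ≤ 0.0001
2^n ≥ 60000
n ≥ log₂(60000) = 15.87
n ≥ 16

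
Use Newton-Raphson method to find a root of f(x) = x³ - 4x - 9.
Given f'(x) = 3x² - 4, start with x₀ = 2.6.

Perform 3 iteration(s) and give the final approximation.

f(x) = x³ - 4x - 9
f'(x) = 3x² - 4
x₀ = 2.6

Newton-Raphson formula: x_{n+1} = x_n - f(x_n)/f'(x_n)

Iteration 1:
  f(2.600000) = -1.824000
  f'(2.600000) = 16.280000
  x_1 = 2.600000 - (-1.824000)/16.280000 = 2.712039
Iteration 2:
  f(2.712039) = 0.099318
  f'(2.712039) = 18.065472
  x_2 = 2.712039 - 0.099318/18.065472 = 2.706542
Iteration 3:
  f(2.706542) = 0.000246
  f'(2.706542) = 17.976103
  x_3 = 2.706542 - 0.000246/17.976103 = 2.706528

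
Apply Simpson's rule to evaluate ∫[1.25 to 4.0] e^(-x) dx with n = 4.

f(x) = e^(-x)
a = 1.25, b = 4.0, n = 4
h = (b - a)/n = 0.687500

Simpson's rule: (h/3)[f(x₀) + 4f(x₁) + 2f(x₂) + ... + f(xₙ)]

x_0 = 1.2500, f(x_0) = 0.286505, coefficient = 1
x_1 = 1.9375, f(x_1) = 0.144064, coefficient = 4
x_2 = 2.6250, f(x_2) = 0.072440, coefficient = 2
x_3 = 3.3125, f(x_3) = 0.036425, coefficient = 4
x_4 = 4.0000, f(x_4) = 0.018316, coefficient = 1

I ≈ (0.687500/3) × 1.171655 = 0.268504
Exact value: 0.268189
Error: 0.000315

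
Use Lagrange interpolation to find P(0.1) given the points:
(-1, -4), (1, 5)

Lagrange interpolation formula:
P(x) = Σ yᵢ × Lᵢ(x)
where Lᵢ(x) = Π_{j≠i} (x - xⱼ)/(xᵢ - xⱼ)

L_0(0.1) = (0.1 - 1)/(-1 - 1) = 0.450000
L_1(0.1) = (0.1 - (-1))/(1 - (-1)) = 0.550000

P(0.1) = (-4)×L_0(0.1) + 5×L_1(0.1)
P(0.1) = 0.950000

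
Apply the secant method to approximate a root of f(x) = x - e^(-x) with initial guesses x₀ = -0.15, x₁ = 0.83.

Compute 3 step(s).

f(x) = x - e^(-x)
x₀ = -0.15, x₁ = 0.83

Secant formula: x_{n+1} = x_n - f(x_n)(x_n - x_{n-1})/(f(x_n) - f(x_{n-1}))

Iteration 1:
  f(-0.150000) = -1.311834
  f(0.830000) = 0.393951
  x_2 = 0.830000 - 0.393951×(0.830000 - (-0.150000))/(0.393951 - (-1.311834))
       = 0.603669
Iteration 2:
  f(0.830000) = 0.393951
  f(0.603669) = 0.056868
  x_3 = 0.603669 - 0.056868×(0.603669 - 0.830000)/(0.056868 - 0.393951)
       = 0.565486
Iteration 3:
  f(0.603669) = 0.056868
  f(0.565486) = -0.002598
  x_4 = 0.565486 - (-0.002598)×(0.565486 - 0.603669)/(-0.002598 - 0.056868)
       = 0.567154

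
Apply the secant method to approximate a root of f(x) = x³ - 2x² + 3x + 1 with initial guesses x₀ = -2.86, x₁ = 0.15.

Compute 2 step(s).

f(x) = x³ - 2x² + 3x + 1
x₀ = -2.86, x₁ = 0.15

Secant formula: x_{n+1} = x_n - f(x_n)(x_n - x_{n-1})/(f(x_n) - f(x_{n-1}))

Iteration 1:
  f(-2.860000) = -47.332856
  f(0.150000) = 1.408375
  x_2 = 0.150000 - 1.408375×(0.150000 - (-2.860000))/(1.408375 - (-47.332856))
       = 0.063026
Iteration 2:
  f(0.150000) = 1.408375
  f(0.063026) = 1.181384
  x_3 = 0.063026 - 1.181384×(0.063026 - 0.150000)/(1.181384 - 1.408375)
       = -0.389633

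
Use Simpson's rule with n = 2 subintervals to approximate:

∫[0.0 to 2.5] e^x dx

f(x) = e^x
a = 0.0, b = 2.5, n = 2
h = (b - a)/n = 1.250000

Simpson's rule: (h/3)[f(x₀) + 4f(x₁) + 2f(x₂) + ... + f(xₙ)]

x_0 = 0.0000, f(x_0) = 1.000000, coefficient = 1
x_1 = 1.2500, f(x_1) = 3.490343, coefficient = 4
x_2 = 2.5000, f(x_2) = 12.182494, coefficient = 1

I ≈ (1.250000/3) × 27.143866 = 11.309944
Exact value: 11.182494
Error: 0.127450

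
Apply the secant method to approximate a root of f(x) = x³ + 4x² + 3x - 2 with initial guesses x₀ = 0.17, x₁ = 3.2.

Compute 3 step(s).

f(x) = x³ + 4x² + 3x - 2
x₀ = 0.17, x₁ = 3.2

Secant formula: x_{n+1} = x_n - f(x_n)(x_n - x_{n-1})/(f(x_n) - f(x_{n-1}))

Iteration 1:
  f(0.170000) = -1.369487
  f(3.200000) = 81.328000
  x_2 = 3.200000 - 81.328000×(3.200000 - 0.170000)/(81.328000 - (-1.369487))
       = 0.220177
Iteration 2:
  f(3.200000) = 81.328000
  f(0.220177) = -1.134882
  x_3 = 0.220177 - (-1.134882)×(0.220177 - 3.200000)/(-1.134882 - 81.328000)
       = 0.261187
Iteration 3:
  f(0.220177) = -1.134882
  f(0.261187) = -0.925748
  x_4 = 0.261187 - (-0.925748)×(0.261187 - 0.220177)/(-0.925748 - (-1.134882))
       = 0.442718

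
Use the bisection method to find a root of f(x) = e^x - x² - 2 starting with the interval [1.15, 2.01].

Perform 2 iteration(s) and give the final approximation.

f(x) = e^x - x² - 2
Initial interval: [1.15, 2.01]

Iteration 1:
  c_1 = (1.150000 + 2.010000)/2 = 1.580000
  f(c_1) = f(1.580000) = 0.358556
  f(a) × f(c) < 0, new interval: [1.150000, 1.580000]
Iteration 2:
  c_2 = (1.150000 + 1.580000)/2 = 1.365000
  f(c_2) = f(1.365000) = 0.052498
  f(a) × f(c) < 0, new interval: [1.150000, 1.365000]

After 2 iteration(s), the approximation is c_2 = 1.365000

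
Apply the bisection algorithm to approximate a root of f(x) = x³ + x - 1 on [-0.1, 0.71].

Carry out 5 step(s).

f(x) = x³ + x - 1
Initial interval: [-0.1, 0.71]

Iteration 1:
  c_1 = (-0.100000 + 0.710000)/2 = 0.305000
  f(c_1) = f(0.305000) = -0.666627
  f(a) × f(c) ≥ 0, new interval: [0.305000, 0.710000]
Iteration 2:
  c_2 = (0.305000 + 0.710000)/2 = 0.507500
  f(c_2) = f(0.507500) = -0.361790
  f(a) × f(c) ≥ 0, new interval: [0.507500, 0.710000]
Iteration 3:
  c_3 = (0.507500 + 0.710000)/2 = 0.608750
  f(c_3) = f(0.608750) = -0.165662
  f(a) × f(c) ≥ 0, new interval: [0.608750, 0.710000]
Iteration 4:
  c_4 = (0.608750 + 0.710000)/2 = 0.659375
  f(c_4) = f(0.659375) = -0.053945
  f(a) × f(c) ≥ 0, new interval: [0.659375, 0.710000]
Iteration 5:
  c_5 = (0.659375 + 0.710000)/2 = 0.684687
  f(c_5) = f(0.684687) = 0.005667
  f(a) × f(c) < 0, new interval: [0.659375, 0.684687]

After 5 iteration(s), the approximation is c_5 = 0.684687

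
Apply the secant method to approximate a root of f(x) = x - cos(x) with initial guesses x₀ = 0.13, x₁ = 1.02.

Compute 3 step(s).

f(x) = x - cos(x)
x₀ = 0.13, x₁ = 1.02

Secant formula: x_{n+1} = x_n - f(x_n)(x_n - x_{n-1})/(f(x_n) - f(x_{n-1}))

Iteration 1:
  f(0.130000) = -0.861562
  f(1.020000) = 0.496634
  x_2 = 1.020000 - 0.496634×(1.020000 - 0.130000)/(0.496634 - (-0.861562))
       = 0.694565
Iteration 2:
  f(1.020000) = 0.496634
  f(0.694565) = -0.073767
  x_3 = 0.694565 - (-0.073767)×(0.694565 - 1.020000)/(-0.073767 - 0.496634)
       = 0.736652
Iteration 3:
  f(0.694565) = -0.073767
  f(0.736652) = -0.004070
  x_4 = 0.736652 - (-0.004070)×(0.736652 - 0.694565)/(-0.004070 - (-0.073767))
       = 0.739110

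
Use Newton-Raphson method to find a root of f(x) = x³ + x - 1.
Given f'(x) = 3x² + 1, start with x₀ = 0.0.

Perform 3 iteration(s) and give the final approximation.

f(x) = x³ + x - 1
f'(x) = 3x² + 1
x₀ = 0.0

Newton-Raphson formula: x_{n+1} = x_n - f(x_n)/f'(x_n)

Iteration 1:
  f(0.000000) = -1.000000
  f'(0.000000) = 1.000000
  x_1 = 0.000000 - (-1.000000)/1.000000 = 1.000000
Iteration 2:
  f(1.000000) = 1.000000
  f'(1.000000) = 4.000000
  x_2 = 1.000000 - 1.000000/4.000000 = 0.750000
Iteration 3:
  f(0.750000) = 0.171875
  f'(0.750000) = 2.687500
  x_3 = 0.750000 - 0.171875/2.687500 = 0.686047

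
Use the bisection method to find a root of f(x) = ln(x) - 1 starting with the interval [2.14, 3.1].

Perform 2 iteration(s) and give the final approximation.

f(x) = ln(x) - 1
Initial interval: [2.14, 3.1]

Iteration 1:
  c_1 = (2.140000 + 3.100000)/2 = 2.620000
  f(c_1) = f(2.620000) = -0.036826
  f(a) × f(c) ≥ 0, new interval: [2.620000, 3.100000]
Iteration 2:
  c_2 = (2.620000 + 3.100000)/2 = 2.860000
  f(c_2) = f(2.860000) = 0.050822
  f(a) × f(c) < 0, new interval: [2.620000, 2.860000]

After 2 iteration(s), the approximation is c_2 = 2.860000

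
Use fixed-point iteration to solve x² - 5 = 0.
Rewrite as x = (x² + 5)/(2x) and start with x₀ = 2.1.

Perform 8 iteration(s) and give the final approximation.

Equation: x² - 5 = 0
Fixed-point form: x = (x² + 5)/(2x)
x₀ = 2.1

x_1 = g(2.100000) = 2.240476
x_2 = g(2.240476) = 2.236072
x_3 = g(2.236072) = 2.236068
x_4 = g(2.236068) = 2.236068
x_5 = g(2.236068) = 2.236068
x_6 = g(2.236068) = 2.236068
x_7 = g(2.236068) = 2.236068
x_8 = g(2.236068) = 2.236068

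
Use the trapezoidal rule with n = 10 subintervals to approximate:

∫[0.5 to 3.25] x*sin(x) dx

f(x) = x*sin(x)
a = 0.5, b = 3.25, n = 10
h = (b - a)/n = 0.275000

Trapezoidal rule: (h/2)[f(x₀) + 2f(x₁) + 2f(x₂) + ... + f(xₙ)]

x_0 = 0.5000, f(x_0) = 0.239713, coefficient = 1
x_1 = 0.7750, f(x_1) = 0.542280, coefficient = 2
x_2 = 1.0500, f(x_2) = 0.910794, coefficient = 2
x_3 = 1.3250, f(x_3) = 1.285176, coefficient = 2
x_4 = 1.6000, f(x_4) = 1.599318, coefficient = 2
x_5 = 1.8750, f(x_5) = 1.788911, coefficient = 2
x_6 = 2.1500, f(x_6) = 1.799332, coefficient = 2
x_7 = 2.4250, f(x_7) = 1.592787, coefficient = 2
x_8 = 2.7000, f(x_8) = 1.153926, coefficient = 2
x_9 = 2.9750, f(x_9) = 0.493324, coefficient = 2
x_10 = 3.2500, f(x_10) = -0.351634, coefficient = 1

I ≈ (0.275000/2) × 22.219773 = 3.055219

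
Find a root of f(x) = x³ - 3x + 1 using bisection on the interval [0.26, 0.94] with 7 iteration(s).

f(x) = x³ - 3x + 1
Initial interval: [0.26, 0.94]

Iteration 1:
  c_1 = (0.260000 + 0.940000)/2 = 0.600000
  f(c_1) = f(0.600000) = -0.584000
  f(a) × f(c) < 0, new interval: [0.260000, 0.600000]
Iteration 2:
  c_2 = (0.260000 + 0.600000)/2 = 0.430000
  f(c_2) = f(0.430000) = -0.210493
  f(a) × f(c) < 0, new interval: [0.260000, 0.430000]
Iteration 3:
  c_3 = (0.260000 + 0.430000)/2 = 0.345000
  f(c_3) = f(0.345000) = 0.006064
  f(a) × f(c) ≥ 0, new interval: [0.345000, 0.430000]
Iteration 4:
  c_4 = (0.345000 + 0.430000)/2 = 0.387500
  f(c_4) = f(0.387500) = -0.104314
  f(a) × f(c) < 0, new interval: [0.345000, 0.387500]
Iteration 5:
  c_5 = (0.345000 + 0.387500)/2 = 0.366250
  f(c_5) = f(0.366250) = -0.049622
  f(a) × f(c) < 0, new interval: [0.345000, 0.366250]
Iteration 6:
  c_6 = (0.345000 + 0.366250)/2 = 0.355625
  f(c_6) = f(0.355625) = -0.021899
  f(a) × f(c) < 0, new interval: [0.345000, 0.355625]
Iteration 7:
  c_7 = (0.345000 + 0.355625)/2 = 0.350312
  f(c_7) = f(0.350312) = -0.007948
  f(a) × f(c) < 0, new interval: [0.345000, 0.350312]

After 7 iteration(s), the approximation is c_7 = 0.350312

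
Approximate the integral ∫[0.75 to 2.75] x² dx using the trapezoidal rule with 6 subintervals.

f(x) = x²
a = 0.75, b = 2.75, n = 6
h = (b - a)/n = 0.333333

Trapezoidal rule: (h/2)[f(x₀) + 2f(x₁) + 2f(x₂) + ... + f(xₙ)]

x_0 = 0.7500, f(x_0) = 0.562500, coefficient = 1
x_1 = 1.0833, f(x_1) = 1.173611, coefficient = 2
x_2 = 1.4167, f(x_2) = 2.006944, coefficient = 2
x_3 = 1.7500, f(x_3) = 3.062500, coefficient = 2
x_4 = 2.0833, f(x_4) = 4.340278, coefficient = 2
x_5 = 2.4167, f(x_5) = 5.840278, coefficient = 2
x_6 = 2.7500, f(x_6) = 7.562500, coefficient = 1

I ≈ (0.333333/2) × 40.972222 = 6.828704
Exact value: 6.791667
Error: 0.037037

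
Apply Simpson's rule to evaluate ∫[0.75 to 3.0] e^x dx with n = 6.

f(x) = e^x
a = 0.75, b = 3.0, n = 6
h = (b - a)/n = 0.375000

Simpson's rule: (h/3)[f(x₀) + 4f(x₁) + 2f(x₂) + ... + f(xₙ)]

x_0 = 0.7500, f(x_0) = 2.117000, coefficient = 1
x_1 = 1.1250, f(x_1) = 3.080217, coefficient = 4
x_2 = 1.5000, f(x_2) = 4.481689, coefficient = 2
x_3 = 1.8750, f(x_3) = 6.520819, coefficient = 4
x_4 = 2.2500, f(x_4) = 9.487736, coefficient = 2
x_5 = 2.6250, f(x_5) = 13.804574, coefficient = 4
x_6 = 3.0000, f(x_6) = 20.085537, coefficient = 1

I ≈ (0.375000/3) × 143.763827 = 17.970478
Exact value: 17.968537
Error: 0.001942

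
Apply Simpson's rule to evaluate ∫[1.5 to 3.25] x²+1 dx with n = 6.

f(x) = x²+1
a = 1.5, b = 3.25, n = 6
h = (b - a)/n = 0.291667

Simpson's rule: (h/3)[f(x₀) + 4f(x₁) + 2f(x₂) + ... + f(xₙ)]

x_0 = 1.5000, f(x_0) = 3.250000, coefficient = 1
x_1 = 1.7917, f(x_1) = 4.210069, coefficient = 4
x_2 = 2.0833, f(x_2) = 5.340278, coefficient = 2
x_3 = 2.3750, f(x_3) = 6.640625, coefficient = 4
x_4 = 2.6667, f(x_4) = 8.111111, coefficient = 2
x_5 = 2.9583, f(x_5) = 9.751736, coefficient = 4
x_6 = 3.2500, f(x_6) = 11.562500, coefficient = 1

I ≈ (0.291667/3) × 124.125000 = 12.067708
Exact value: 12.067708
Error: 0.000000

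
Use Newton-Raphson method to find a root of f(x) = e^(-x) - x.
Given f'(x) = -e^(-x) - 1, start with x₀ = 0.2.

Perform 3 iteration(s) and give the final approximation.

f(x) = e^(-x) - x
f'(x) = -e^(-x) - 1
x₀ = 0.2

Newton-Raphson formula: x_{n+1} = x_n - f(x_n)/f'(x_n)

Iteration 1:
  f(0.200000) = 0.618731
  f'(0.200000) = -1.818731
  x_1 = 0.200000 - 0.618731/(-1.818731) = 0.540199
Iteration 2:
  f(0.540199) = 0.042433
  f'(0.540199) = -1.582632
  x_2 = 0.540199 - 0.042433/(-1.582632) = 0.567011
Iteration 3:
  f(0.567011) = 0.000208
  f'(0.567011) = -1.567218
  x_3 = 0.567011 - 0.000208/(-1.567218) = 0.567143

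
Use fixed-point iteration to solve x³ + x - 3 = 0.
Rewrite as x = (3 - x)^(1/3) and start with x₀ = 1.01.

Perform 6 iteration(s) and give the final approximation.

Equation: x³ + x - 3 = 0
Fixed-point form: x = (3 - x)^(1/3)
x₀ = 1.01

x_1 = g(1.010000) = 1.257818
x_2 = g(1.257818) = 1.203274
x_3 = g(1.203274) = 1.215702
x_4 = g(1.215702) = 1.212893
x_5 = g(1.212893) = 1.213529
x_6 = g(1.213529) = 1.213385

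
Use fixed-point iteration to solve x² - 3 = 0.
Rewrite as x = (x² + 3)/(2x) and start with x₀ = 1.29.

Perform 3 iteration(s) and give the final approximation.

Equation: x² - 3 = 0
Fixed-point form: x = (x² + 3)/(2x)
x₀ = 1.29

x_1 = g(1.290000) = 1.807791
x_2 = g(1.807791) = 1.733637
x_3 = g(1.733637) = 1.732052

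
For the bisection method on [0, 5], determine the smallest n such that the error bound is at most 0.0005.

We need (b-a)/2^n ≤ 0.0005
(5 - 0)/2^n ≤ 0.0005
5/2^n ≤ 0.0005
2^n ≥ 10000
n ≥ log₂(10000) = 13.29
n ≥ 14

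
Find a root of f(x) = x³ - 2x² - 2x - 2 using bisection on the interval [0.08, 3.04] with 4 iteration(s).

f(x) = x³ - 2x² - 2x - 2
Initial interval: [0.08, 3.04]

Iteration 1:
  c_1 = (0.080000 + 3.040000)/2 = 1.560000
  f(c_1) = f(1.560000) = -6.190784
  f(a) × f(c) ≥ 0, new interval: [1.560000, 3.040000]
Iteration 2:
  c_2 = (1.560000 + 3.040000)/2 = 2.300000
  f(c_2) = f(2.300000) = -5.013000
  f(a) × f(c) ≥ 0, new interval: [2.300000, 3.040000]
Iteration 3:
  c_3 = (2.300000 + 3.040000)/2 = 2.670000
  f(c_3) = f(2.670000) = -2.563637
  f(a) × f(c) ≥ 0, new interval: [2.670000, 3.040000]
Iteration 4:
  c_4 = (2.670000 + 3.040000)/2 = 2.855000
  f(c_4) = f(2.855000) = -0.740874
  f(a) × f(c) ≥ 0, new interval: [2.855000, 3.040000]

After 4 iteration(s), the approximation is c_4 = 2.855000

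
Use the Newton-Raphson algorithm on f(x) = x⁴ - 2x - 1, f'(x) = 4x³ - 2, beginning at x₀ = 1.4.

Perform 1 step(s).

f(x) = x⁴ - 2x - 1
f'(x) = 4x³ - 2
x₀ = 1.4

Newton-Raphson formula: x_{n+1} = x_n - f(x_n)/f'(x_n)

Iteration 1:
  f(1.400000) = 0.041600
  f'(1.400000) = 8.976000
  x_1 = 1.400000 - 0.041600/8.976000 = 1.395365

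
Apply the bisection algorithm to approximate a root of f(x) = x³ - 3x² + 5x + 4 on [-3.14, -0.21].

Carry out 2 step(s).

f(x) = x³ - 3x² + 5x + 4
Initial interval: [-3.14, -0.21]

Iteration 1:
  c_1 = (-3.140000 + (-0.210000))/2 = -1.675000
  f(c_1) = f(-1.675000) = -17.491297
  f(a) × f(c) ≥ 0, new interval: [-1.675000, -0.210000]
Iteration 2:
  c_2 = (-1.675000 + (-0.210000))/2 = -0.942500
  f(c_2) = f(-0.942500) = -4.214647
  f(a) × f(c) ≥ 0, new interval: [-0.942500, -0.210000]

After 2 iteration(s), the approximation is c_2 = -0.942500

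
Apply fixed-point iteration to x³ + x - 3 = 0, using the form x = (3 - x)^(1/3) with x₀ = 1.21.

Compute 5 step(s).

Equation: x³ + x - 3 = 0
Fixed-point form: x = (3 - x)^(1/3)
x₀ = 1.21

x_1 = g(1.210000) = 1.214184
x_2 = g(1.214184) = 1.213237
x_3 = g(1.213237) = 1.213451
x_4 = g(1.213451) = 1.213403
x_5 = g(1.213403) = 1.213414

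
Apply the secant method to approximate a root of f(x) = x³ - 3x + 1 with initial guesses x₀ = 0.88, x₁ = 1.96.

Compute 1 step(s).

f(x) = x³ - 3x + 1
x₀ = 0.88, x₁ = 1.96

Secant formula: x_{n+1} = x_n - f(x_n)(x_n - x_{n-1})/(f(x_n) - f(x_{n-1}))

Iteration 1:
  f(0.880000) = -0.958528
  f(1.960000) = 2.649536
  x_2 = 1.960000 - 2.649536×(1.960000 - 0.880000)/(2.649536 - (-0.958528))
       = 1.166916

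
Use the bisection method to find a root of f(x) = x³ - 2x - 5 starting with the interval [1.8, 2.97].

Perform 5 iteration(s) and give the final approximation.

f(x) = x³ - 2x - 5
Initial interval: [1.8, 2.97]

Iteration 1:
  c_1 = (1.800000 + 2.970000)/2 = 2.385000
  f(c_1) = f(2.385000) = 3.796417
  f(a) × f(c) < 0, new interval: [1.800000, 2.385000]
Iteration 2:
  c_2 = (1.800000 + 2.385000)/2 = 2.092500
  f(c_2) = f(2.092500) = -0.022871
  f(a) × f(c) ≥ 0, new interval: [2.092500, 2.385000]
Iteration 3:
  c_3 = (2.092500 + 2.385000)/2 = 2.238750
  f(c_3) = f(2.238750) = 1.743118
  f(a) × f(c) < 0, new interval: [2.092500, 2.238750]
Iteration 4:
  c_4 = (2.092500 + 2.238750)/2 = 2.165625
  f(c_4) = f(2.165625) = 0.825383
  f(a) × f(c) < 0, new interval: [2.092500, 2.165625]
Iteration 5:
  c_5 = (2.092500 + 2.165625)/2 = 2.129063
  f(c_5) = f(2.129063) = 0.392718
  f(a) × f(c) < 0, new interval: [2.092500, 2.129063]

After 5 iteration(s), the approximation is c_5 = 2.129063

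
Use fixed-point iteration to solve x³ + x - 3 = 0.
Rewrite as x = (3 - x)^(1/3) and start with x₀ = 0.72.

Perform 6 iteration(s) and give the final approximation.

Equation: x³ + x - 3 = 0
Fixed-point form: x = (3 - x)^(1/3)
x₀ = 0.72

x_1 = g(0.720000) = 1.316169
x_2 = g(1.316169) = 1.189687
x_3 = g(1.189687) = 1.218759
x_4 = g(1.218759) = 1.212200
x_5 = g(1.212200) = 1.213686
x_6 = g(1.213686) = 1.213350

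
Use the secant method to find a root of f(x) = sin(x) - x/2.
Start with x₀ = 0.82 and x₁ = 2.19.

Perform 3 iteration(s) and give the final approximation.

f(x) = sin(x) - x/2
x₀ = 0.82, x₁ = 2.19

Secant formula: x_{n+1} = x_n - f(x_n)(x_n - x_{n-1})/(f(x_n) - f(x_{n-1}))

Iteration 1:
  f(0.820000) = 0.321146
  f(2.190000) = -0.280659
  x_2 = 2.190000 - (-0.280659)×(2.190000 - 0.820000)/(-0.280659 - 0.321146)
       = 1.551084
Iteration 2:
  f(2.190000) = -0.280659
  f(1.551084) = 0.224264
  x_3 = 1.551084 - 0.224264×(1.551084 - 2.190000)/(0.224264 - (-0.280659))
       = 1.834861
Iteration 3:
  f(1.551084) = 0.224264
  f(1.834861) = 0.047906
  x_4 = 1.834861 - 0.047906×(1.834861 - 1.551084)/(0.047906 - 0.224264)
       = 1.911948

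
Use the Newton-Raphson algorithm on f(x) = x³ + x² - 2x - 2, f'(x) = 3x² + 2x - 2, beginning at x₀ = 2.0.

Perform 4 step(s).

f(x) = x³ + x² - 2x - 2
f'(x) = 3x² + 2x - 2
x₀ = 2.0

Newton-Raphson formula: x_{n+1} = x_n - f(x_n)/f'(x_n)

Iteration 1:
  f(2.000000) = 6.000000
  f'(2.000000) = 14.000000
  x_1 = 2.000000 - 6.000000/14.000000 = 1.571429
Iteration 2:
  f(1.571429) = 1.206997
  f'(1.571429) = 8.551020
  x_2 = 1.571429 - 1.206997/8.551020 = 1.430276
Iteration 3:
  f(1.430276) = 0.111039
  f'(1.430276) = 6.997622
  x_3 = 1.430276 - 0.111039/6.997622 = 1.414408
Iteration 4:
  f(1.414408) = 0.001328
  f'(1.414408) = 6.830466
  x_4 = 1.414408 - 0.001328/6.830466 = 1.414214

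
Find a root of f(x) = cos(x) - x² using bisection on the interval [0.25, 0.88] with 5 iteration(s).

f(x) = cos(x) - x²
Initial interval: [0.25, 0.88]

Iteration 1:
  c_1 = (0.250000 + 0.880000)/2 = 0.565000
  f(c_1) = f(0.565000) = 0.525364
  f(a) × f(c) ≥ 0, new interval: [0.565000, 0.880000]
Iteration 2:
  c_2 = (0.565000 + 0.880000)/2 = 0.722500
  f(c_2) = f(0.722500) = 0.228149
  f(a) × f(c) ≥ 0, new interval: [0.722500, 0.880000]
Iteration 3:
  c_3 = (0.722500 + 0.880000)/2 = 0.801250
  f(c_3) = f(0.801250) = 0.053808
  f(a) × f(c) ≥ 0, new interval: [0.801250, 0.880000]
Iteration 4:
  c_4 = (0.801250 + 0.880000)/2 = 0.840625
  f(c_4) = f(0.840625) = -0.039653
  f(a) × f(c) < 0, new interval: [0.801250, 0.840625]
Iteration 5:
  c_5 = (0.801250 + 0.840625)/2 = 0.820937
  f(c_5) = f(0.820937) = 0.007597
  f(a) × f(c) ≥ 0, new interval: [0.820937, 0.840625]

After 5 iteration(s), the approximation is c_5 = 0.820937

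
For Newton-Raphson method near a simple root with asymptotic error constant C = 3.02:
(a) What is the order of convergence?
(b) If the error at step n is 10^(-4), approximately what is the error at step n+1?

(a) Newton-Raphson has quadratic (order 2) convergence near simple roots.
    This means |e_{n+1}| ≈ C|e_n|².

(b) With |e_n| = 10^(-4) and C = 3.02:
    |e_{n+1}| ≈ 3.02 × (10^(-4))² = 3.02 × 10^(-8)

(a) 2 (quadratic); (b) |e_{n+1}| ≈ 3.020e-08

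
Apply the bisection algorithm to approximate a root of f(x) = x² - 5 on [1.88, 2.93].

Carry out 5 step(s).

f(x) = x² - 5
Initial interval: [1.88, 2.93]

Iteration 1:
  c_1 = (1.880000 + 2.930000)/2 = 2.405000
  f(c_1) = f(2.405000) = 0.784025
  f(a) × f(c) < 0, new interval: [1.880000, 2.405000]
Iteration 2:
  c_2 = (1.880000 + 2.405000)/2 = 2.142500
  f(c_2) = f(2.142500) = -0.409694
  f(a) × f(c) ≥ 0, new interval: [2.142500, 2.405000]
Iteration 3:
  c_3 = (2.142500 + 2.405000)/2 = 2.273750
  f(c_3) = f(2.273750) = 0.169939
  f(a) × f(c) < 0, new interval: [2.142500, 2.273750]
Iteration 4:
  c_4 = (2.142500 + 2.273750)/2 = 2.208125
  f(c_4) = f(2.208125) = -0.124184
  f(a) × f(c) ≥ 0, new interval: [2.208125, 2.273750]
Iteration 5:
  c_5 = (2.208125 + 2.273750)/2 = 2.240938
  f(c_5) = f(2.240938) = 0.021801
  f(a) × f(c) < 0, new interval: [2.208125, 2.240938]

After 5 iteration(s), the approximation is c_5 = 2.240938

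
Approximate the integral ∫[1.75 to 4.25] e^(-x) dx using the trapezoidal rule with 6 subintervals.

f(x) = e^(-x)
a = 1.75, b = 4.25, n = 6
h = (b - a)/n = 0.416667

Trapezoidal rule: (h/2)[f(x₀) + 2f(x₁) + 2f(x₂) + ... + f(xₙ)]

x_0 = 1.7500, f(x_0) = 0.173774, coefficient = 1
x_1 = 2.1667, f(x_1) = 0.114559, coefficient = 2
x_2 = 2.5833, f(x_2) = 0.075522, coefficient = 2
x_3 = 3.0000, f(x_3) = 0.049787, coefficient = 2
x_4 = 3.4167, f(x_4) = 0.032822, coefficient = 2
x_5 = 3.8333, f(x_5) = 0.021637, coefficient = 2
x_6 = 4.2500, f(x_6) = 0.014264, coefficient = 1

I ≈ (0.416667/2) × 0.776692 = 0.161811
Exact value: 0.159510
Error: 0.002301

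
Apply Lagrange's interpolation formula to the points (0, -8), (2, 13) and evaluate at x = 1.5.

Lagrange interpolation formula:
P(x) = Σ yᵢ × Lᵢ(x)
where Lᵢ(x) = Π_{j≠i} (x - xⱼ)/(xᵢ - xⱼ)

L_0(1.5) = (1.5 - 2)/(0 - 2) = 0.250000
L_1(1.5) = (1.5 - 0)/(2 - 0) = 0.750000

P(1.5) = (-8)×L_0(1.5) + 13×L_1(1.5)
P(1.5) = 7.750000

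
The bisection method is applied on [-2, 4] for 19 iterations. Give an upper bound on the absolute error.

Bisection error bound: |error| ≤ (b-a)/2^n
|error| ≤ (4 - (-2))/2^19 = 6/2^19
|error| ≤ 0.0000114441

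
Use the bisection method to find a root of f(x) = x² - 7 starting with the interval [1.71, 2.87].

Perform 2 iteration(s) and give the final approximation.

f(x) = x² - 7
Initial interval: [1.71, 2.87]

Iteration 1:
  c_1 = (1.710000 + 2.870000)/2 = 2.290000
  f(c_1) = f(2.290000) = -1.755900
  f(a) × f(c) ≥ 0, new interval: [2.290000, 2.870000]
Iteration 2:
  c_2 = (2.290000 + 2.870000)/2 = 2.580000
  f(c_2) = f(2.580000) = -0.343600
  f(a) × f(c) ≥ 0, new interval: [2.580000, 2.870000]

After 2 iteration(s), the approximation is c_2 = 2.580000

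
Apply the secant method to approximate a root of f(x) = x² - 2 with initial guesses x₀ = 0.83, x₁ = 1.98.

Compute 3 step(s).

f(x) = x² - 2
x₀ = 0.83, x₁ = 1.98

Secant formula: x_{n+1} = x_n - f(x_n)(x_n - x_{n-1})/(f(x_n) - f(x_{n-1}))

Iteration 1:
  f(0.830000) = -1.311100
  f(1.980000) = 1.920400
  x_2 = 1.980000 - 1.920400×(1.980000 - 0.830000)/(1.920400 - (-1.311100))
       = 1.296584
Iteration 2:
  f(1.980000) = 1.920400
  f(1.296584) = -0.318871
  x_3 = 1.296584 - (-0.318871)×(1.296584 - 1.980000)/(-0.318871 - 1.920400)
       = 1.393902
Iteration 3:
  f(1.296584) = -0.318871
  f(1.393902) = -0.057038
  x_4 = 1.393902 - (-0.057038)×(1.393902 - 1.296584)/(-0.057038 - (-0.318871))
       = 1.415102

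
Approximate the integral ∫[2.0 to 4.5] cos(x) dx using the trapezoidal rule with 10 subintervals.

f(x) = cos(x)
a = 2.0, b = 4.5, n = 10
h = (b - a)/n = 0.250000

Trapezoidal rule: (h/2)[f(x₀) + 2f(x₁) + 2f(x₂) + ... + f(xₙ)]

x_0 = 2.0000, f(x_0) = -0.416147, coefficient = 1
x_1 = 2.2500, f(x_1) = -0.628174, coefficient = 2
x_2 = 2.5000, f(x_2) = -0.801144, coefficient = 2
x_3 = 2.7500, f(x_3) = -0.924302, coefficient = 2
x_4 = 3.0000, f(x_4) = -0.989992, coefficient = 2
x_5 = 3.2500, f(x_5) = -0.994130, coefficient = 2
x_6 = 3.5000, f(x_6) = -0.936457, coefficient = 2
x_7 = 3.7500, f(x_7) = -0.820559, coefficient = 2
x_8 = 4.0000, f(x_8) = -0.653644, coefficient = 2
x_9 = 4.2500, f(x_9) = -0.446087, coefficient = 2
x_10 = 4.5000, f(x_10) = -0.210796, coefficient = 1

I ≈ (0.250000/2) × -15.015921 = -1.876990
Exact value: -1.886828
Error: 0.009837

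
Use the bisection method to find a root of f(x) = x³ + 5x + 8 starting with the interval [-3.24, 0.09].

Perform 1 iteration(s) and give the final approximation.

f(x) = x³ + 5x + 8
Initial interval: [-3.24, 0.09]

Iteration 1:
  c_1 = (-3.240000 + 0.090000)/2 = -1.575000
  f(c_1) = f(-1.575000) = -3.781984
  f(a) × f(c) ≥ 0, new interval: [-1.575000, 0.090000]

After 1 iteration(s), the approximation is c_1 = -1.575000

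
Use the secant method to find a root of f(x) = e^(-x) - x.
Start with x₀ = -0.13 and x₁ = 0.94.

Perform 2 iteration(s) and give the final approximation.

f(x) = e^(-x) - x
x₀ = -0.13, x₁ = 0.94

Secant formula: x_{n+1} = x_n - f(x_n)(x_n - x_{n-1})/(f(x_n) - f(x_{n-1}))

Iteration 1:
  f(-0.130000) = 1.268828
  f(0.940000) = -0.549372
  x_2 = 0.940000 - (-0.549372)×(0.940000 - (-0.130000))/(-0.549372 - 1.268828)
       = 0.616698
Iteration 2:
  f(0.940000) = -0.549372
  f(0.616698) = -0.076974
  x_3 = 0.616698 - (-0.076974)×(0.616698 - 0.940000)/(-0.076974 - (-0.549372))
       = 0.564018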